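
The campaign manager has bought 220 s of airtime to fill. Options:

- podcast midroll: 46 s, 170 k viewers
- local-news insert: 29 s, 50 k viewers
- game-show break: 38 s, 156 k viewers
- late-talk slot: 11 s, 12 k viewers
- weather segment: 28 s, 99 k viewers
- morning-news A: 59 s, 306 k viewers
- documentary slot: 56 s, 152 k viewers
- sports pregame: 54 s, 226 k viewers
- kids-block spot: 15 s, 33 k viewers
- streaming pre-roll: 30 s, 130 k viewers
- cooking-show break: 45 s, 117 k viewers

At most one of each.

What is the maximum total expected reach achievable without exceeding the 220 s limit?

A density-first pass picks game-show break + late-talk slot + weather segment + morning-news A + sports pregame + streaming pre-roll — 929 at 220 s.
The 49 s tied up in game-show break and late-talk slot is better spent on podcast midroll — total rises to 931 (217 s).
Runner-up game-show break + late-talk slot + weather segment + morning-news A + sports pregame + streaming pre-roll tops out at 929.

931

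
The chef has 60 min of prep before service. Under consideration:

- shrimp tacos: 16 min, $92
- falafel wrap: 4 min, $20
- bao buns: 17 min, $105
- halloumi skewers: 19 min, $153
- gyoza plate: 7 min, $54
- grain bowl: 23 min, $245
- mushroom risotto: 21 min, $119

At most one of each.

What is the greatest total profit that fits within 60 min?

503

Ranking by ratio (profit/min): grain bowl 10.65, halloumi skewers 8.05, gyoza plate 7.71.
Taking the top-ratio dishes first gives falafel wrap + halloumi skewers + gyoza plate + grain bowl for 472 (53 min).
Dropping falafel wrap and gyoza plate frees 11 min; slotting in bao buns (17 min) lifts the total to 503 at 59 min.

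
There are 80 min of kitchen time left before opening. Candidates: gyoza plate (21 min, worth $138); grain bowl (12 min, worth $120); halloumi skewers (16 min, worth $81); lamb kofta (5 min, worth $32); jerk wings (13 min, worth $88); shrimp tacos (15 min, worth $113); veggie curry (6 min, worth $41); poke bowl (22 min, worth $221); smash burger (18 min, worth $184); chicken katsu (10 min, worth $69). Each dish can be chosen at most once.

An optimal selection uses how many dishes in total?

5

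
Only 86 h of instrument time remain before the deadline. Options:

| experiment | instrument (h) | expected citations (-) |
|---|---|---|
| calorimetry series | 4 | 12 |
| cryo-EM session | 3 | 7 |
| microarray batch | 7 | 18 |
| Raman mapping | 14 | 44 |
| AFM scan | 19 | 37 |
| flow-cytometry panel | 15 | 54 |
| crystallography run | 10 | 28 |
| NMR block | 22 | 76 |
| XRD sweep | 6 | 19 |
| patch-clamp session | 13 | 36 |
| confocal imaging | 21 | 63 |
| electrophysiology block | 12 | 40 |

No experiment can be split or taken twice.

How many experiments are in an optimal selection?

7

Optimal total is 281.
For example calorimetry series + Raman mapping + flow-cytometry panel + NMR block + XRD sweep + patch-clamp session + electrophysiology block achieves it, using 86 h.
All optima have 7 experiments.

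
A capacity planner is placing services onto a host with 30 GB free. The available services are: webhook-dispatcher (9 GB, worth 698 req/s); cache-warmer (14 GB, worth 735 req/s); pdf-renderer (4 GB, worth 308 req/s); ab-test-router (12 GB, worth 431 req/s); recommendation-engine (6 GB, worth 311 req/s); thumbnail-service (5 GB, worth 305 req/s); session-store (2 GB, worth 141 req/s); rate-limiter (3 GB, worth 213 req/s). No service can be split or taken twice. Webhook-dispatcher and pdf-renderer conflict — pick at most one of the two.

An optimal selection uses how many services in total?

4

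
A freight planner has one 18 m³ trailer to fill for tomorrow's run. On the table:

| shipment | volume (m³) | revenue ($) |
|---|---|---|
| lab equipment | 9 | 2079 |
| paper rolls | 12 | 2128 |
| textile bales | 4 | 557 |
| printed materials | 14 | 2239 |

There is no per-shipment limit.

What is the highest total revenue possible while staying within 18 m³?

4158

Density check — lab equipment 231.00, paper rolls 177.33, printed materials 159.93, textile bales 139.25 are the best per m³.
Taking 2×lab equipment: 18 m³ used, 4158 in revenue.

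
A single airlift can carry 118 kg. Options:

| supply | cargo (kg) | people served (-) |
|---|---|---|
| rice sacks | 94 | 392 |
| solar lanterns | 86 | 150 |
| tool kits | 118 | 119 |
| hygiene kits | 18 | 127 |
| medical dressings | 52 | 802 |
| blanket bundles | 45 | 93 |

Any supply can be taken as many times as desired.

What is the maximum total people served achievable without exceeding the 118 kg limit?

1604

2×medical dressings uses 104 of the 118 kg and totals 1604.
That's the maximum — no swap from here does better than 1604.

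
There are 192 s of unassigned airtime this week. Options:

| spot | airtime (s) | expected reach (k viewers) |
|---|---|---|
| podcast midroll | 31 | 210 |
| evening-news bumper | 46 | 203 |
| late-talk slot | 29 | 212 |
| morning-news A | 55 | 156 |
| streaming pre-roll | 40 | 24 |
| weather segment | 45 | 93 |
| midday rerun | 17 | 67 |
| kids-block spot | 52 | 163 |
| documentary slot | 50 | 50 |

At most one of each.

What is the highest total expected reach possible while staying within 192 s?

855

By expected reach per s: late-talk slot 7.31, podcast midroll 6.77, evening-news bumper 4.41, midday rerun 3.94 lead.
The ratio ordering already packs tightly: podcast midroll + evening-news bumper + late-talk slot + midday rerun + kids-block spot, 175 s, 855.
That's the maximum — no swap from here does better than 855.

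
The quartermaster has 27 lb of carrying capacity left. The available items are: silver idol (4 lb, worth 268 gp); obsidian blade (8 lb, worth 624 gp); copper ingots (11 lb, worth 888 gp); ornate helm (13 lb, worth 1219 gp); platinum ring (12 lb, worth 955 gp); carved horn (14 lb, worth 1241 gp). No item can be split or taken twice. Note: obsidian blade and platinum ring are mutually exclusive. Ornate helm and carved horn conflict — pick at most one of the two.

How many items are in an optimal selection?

2

Best achievable value is 2196.
For example platinum ring + carved horn achieves it, using 26 lb.
Every optimal selection uses 2 items.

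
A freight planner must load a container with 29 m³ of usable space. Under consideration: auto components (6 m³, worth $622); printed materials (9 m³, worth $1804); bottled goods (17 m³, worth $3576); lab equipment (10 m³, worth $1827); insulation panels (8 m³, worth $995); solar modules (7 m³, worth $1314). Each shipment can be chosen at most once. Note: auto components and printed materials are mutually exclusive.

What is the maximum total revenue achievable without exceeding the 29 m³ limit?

5403

Ranking by ratio (revenue/m³): bottled goods 210.35, printed materials 200.44, solar modules 187.71, lab equipment 182.70.
Filling by ratio: printed materials + bottled goods for 5380, with 3 m³ left unused.
Dropping printed materials frees 9 m³; slotting in lab equipment (10 m³) lifts the total to 5403 at 27 m³.
Runner-up printed materials + bottled goods tops out at 5380.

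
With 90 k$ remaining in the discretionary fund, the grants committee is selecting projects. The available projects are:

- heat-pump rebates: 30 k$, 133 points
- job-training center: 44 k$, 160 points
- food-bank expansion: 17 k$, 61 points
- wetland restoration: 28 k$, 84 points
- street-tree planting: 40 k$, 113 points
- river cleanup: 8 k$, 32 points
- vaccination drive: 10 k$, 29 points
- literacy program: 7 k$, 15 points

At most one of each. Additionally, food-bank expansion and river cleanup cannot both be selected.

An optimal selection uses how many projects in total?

4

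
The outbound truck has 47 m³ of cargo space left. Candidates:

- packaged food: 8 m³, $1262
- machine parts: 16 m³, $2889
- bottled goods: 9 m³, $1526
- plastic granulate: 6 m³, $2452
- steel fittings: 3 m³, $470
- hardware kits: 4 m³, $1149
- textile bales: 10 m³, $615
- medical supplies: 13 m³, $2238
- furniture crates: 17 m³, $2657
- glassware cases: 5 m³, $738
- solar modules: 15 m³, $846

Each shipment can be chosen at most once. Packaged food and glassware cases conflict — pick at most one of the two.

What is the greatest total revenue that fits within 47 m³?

9990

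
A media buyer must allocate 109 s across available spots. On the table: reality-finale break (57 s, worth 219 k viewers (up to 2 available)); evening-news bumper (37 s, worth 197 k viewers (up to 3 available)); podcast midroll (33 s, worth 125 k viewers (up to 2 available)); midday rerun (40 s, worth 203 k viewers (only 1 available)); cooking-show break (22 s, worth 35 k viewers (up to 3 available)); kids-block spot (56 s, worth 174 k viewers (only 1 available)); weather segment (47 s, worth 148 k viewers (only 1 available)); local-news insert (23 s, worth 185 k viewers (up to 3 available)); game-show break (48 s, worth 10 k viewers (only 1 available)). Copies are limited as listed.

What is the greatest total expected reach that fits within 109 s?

758

A density-first pass picks evening-news bumper + 3×local-news insert — 752 at 106 s.
The 37 s tied up in evening-news bumper is better spent on midday rerun — total rises to 758 (109 s).
That's the maximum — no swap from here does better than 758.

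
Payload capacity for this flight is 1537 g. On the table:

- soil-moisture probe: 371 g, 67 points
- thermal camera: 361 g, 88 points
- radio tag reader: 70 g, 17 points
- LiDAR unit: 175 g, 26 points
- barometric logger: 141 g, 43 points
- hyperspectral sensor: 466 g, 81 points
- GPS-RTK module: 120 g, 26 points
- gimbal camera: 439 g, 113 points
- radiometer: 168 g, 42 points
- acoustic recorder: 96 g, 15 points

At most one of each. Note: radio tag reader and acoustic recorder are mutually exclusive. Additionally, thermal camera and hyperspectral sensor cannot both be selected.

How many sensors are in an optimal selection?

The maximum data value within 1537 g is 355.
For example thermal camera + radio tag reader + LiDAR unit + barometric logger + GPS-RTK module + gimbal camera + radiometer achieves it, using 1474 g.
Every optimal selection uses 7 sensors.

7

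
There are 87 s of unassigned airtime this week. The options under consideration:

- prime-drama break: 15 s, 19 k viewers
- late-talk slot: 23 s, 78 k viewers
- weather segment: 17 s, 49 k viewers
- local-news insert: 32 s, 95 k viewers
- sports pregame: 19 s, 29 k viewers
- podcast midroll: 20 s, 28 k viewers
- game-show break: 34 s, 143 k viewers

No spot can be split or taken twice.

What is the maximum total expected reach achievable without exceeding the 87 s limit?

The ratio heuristic lands on late-talk slot + weather segment + game-show break (270) but leaves 13 s idle.
The 23 s tied up in late-talk slot is better spent on local-news insert — total rises to 287 (83 s).
That's the maximum — no swap from here does better than 287.

287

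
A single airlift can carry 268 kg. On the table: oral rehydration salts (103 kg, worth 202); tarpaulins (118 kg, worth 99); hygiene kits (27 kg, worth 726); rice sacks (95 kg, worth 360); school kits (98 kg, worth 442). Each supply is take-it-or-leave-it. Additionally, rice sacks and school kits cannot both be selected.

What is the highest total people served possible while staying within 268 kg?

1370

Taking oral rehydration salts + hygiene kits + school kits: 228 kg used, 1370 in people served.
The spare 40 kg is too small for any remaining supply, and no feasible exchange beats 1370.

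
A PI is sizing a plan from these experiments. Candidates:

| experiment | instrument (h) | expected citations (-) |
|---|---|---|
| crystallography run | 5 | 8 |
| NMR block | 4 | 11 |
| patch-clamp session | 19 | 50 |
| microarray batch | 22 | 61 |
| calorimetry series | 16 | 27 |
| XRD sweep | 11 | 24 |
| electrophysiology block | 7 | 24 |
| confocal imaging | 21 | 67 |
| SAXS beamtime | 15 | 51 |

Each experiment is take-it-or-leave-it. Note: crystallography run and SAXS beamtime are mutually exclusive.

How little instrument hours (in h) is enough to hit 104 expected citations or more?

Minimise h subject to total expected citations ≥ 104.
confocal imaging + SAXS beamtime reaches 118 using 36 h.
No combination under 36 h hits 104.

36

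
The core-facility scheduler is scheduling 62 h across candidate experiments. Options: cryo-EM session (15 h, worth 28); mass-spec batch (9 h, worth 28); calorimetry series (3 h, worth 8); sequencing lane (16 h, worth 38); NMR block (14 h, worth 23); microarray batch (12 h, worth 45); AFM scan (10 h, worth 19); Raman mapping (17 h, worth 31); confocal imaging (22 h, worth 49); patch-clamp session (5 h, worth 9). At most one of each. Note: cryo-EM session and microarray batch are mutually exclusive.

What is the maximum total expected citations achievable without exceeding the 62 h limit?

168

Taking mass-spec batch + calorimetry series + sequencing lane + microarray batch + confocal imaging: 62 h used, 168 in expected citations.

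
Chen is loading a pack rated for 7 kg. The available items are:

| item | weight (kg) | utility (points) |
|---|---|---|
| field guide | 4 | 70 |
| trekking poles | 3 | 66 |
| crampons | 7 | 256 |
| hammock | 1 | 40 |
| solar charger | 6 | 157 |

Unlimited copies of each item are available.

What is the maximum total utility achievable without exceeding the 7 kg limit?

By utility per kg: hammock 40.00, crampons 36.57, solar charger 26.17 lead.
Best packing: 7×hammock — 7 kg, 280 total.
Every other selection either busts 7 kg or fails to beat 280.

280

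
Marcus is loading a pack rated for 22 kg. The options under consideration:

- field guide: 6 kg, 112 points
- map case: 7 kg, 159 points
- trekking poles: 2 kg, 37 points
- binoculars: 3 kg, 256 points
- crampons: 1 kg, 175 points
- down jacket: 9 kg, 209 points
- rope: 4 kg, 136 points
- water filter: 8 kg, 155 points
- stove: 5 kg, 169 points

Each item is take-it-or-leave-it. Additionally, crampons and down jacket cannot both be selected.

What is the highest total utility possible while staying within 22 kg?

Ranking by ratio (utility/kg): crampons 175.00, binoculars 85.33, rope 34.00, stove 33.80.
Best packing: map case + trekking poles + binoculars + crampons + rope + stove — 22 kg, 932 total.
Next best is map case + binoculars + crampons + rope + stove at 895 (20 kg) — short by 37.

932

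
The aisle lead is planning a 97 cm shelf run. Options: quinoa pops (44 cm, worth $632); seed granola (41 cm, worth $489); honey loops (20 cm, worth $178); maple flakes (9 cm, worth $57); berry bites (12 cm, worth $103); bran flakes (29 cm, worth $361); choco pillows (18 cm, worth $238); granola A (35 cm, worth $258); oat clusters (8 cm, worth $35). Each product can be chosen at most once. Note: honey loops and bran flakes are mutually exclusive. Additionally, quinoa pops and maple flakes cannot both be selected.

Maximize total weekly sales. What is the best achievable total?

The ratio ordering already packs tightly: quinoa pops + bran flakes + choco pillows, 91 cm, 1231.

1231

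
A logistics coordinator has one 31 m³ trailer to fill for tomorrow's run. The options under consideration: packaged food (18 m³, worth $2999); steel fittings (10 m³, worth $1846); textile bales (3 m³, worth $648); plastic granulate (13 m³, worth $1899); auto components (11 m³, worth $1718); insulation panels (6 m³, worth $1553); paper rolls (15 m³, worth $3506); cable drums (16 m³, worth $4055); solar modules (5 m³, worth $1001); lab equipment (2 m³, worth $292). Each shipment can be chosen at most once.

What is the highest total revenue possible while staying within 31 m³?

Taking the top-ratio shipments first gives textile bales + insulation panels + cable drums + solar modules for 7257 (30 m³).
The 14 m³ tied up in textile bales and insulation panels and solar modules is better spent on paper rolls — total rises to 7561 (31 m³).

7561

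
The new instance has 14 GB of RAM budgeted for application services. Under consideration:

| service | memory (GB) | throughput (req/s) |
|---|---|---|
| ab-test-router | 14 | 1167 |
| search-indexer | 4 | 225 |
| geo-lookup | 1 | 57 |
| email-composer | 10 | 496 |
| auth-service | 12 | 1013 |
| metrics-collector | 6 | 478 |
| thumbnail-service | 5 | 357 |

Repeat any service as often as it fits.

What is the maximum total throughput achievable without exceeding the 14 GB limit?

1167

Density check — auth-service 84.42, ab-test-router 83.36, metrics-collector 79.67, thumbnail-service 71.40 are the best per GB.
A density-first pass picks 2×geo-lookup + auth-service — 1127 at 14 GB.
Dropping 2×geo-lookup and auth-service frees 14 GB; slotting in ab-test-router (14 GB) lifts the total to 1167 at 14 GB.
That's the maximum — no swap from here does better than 1167.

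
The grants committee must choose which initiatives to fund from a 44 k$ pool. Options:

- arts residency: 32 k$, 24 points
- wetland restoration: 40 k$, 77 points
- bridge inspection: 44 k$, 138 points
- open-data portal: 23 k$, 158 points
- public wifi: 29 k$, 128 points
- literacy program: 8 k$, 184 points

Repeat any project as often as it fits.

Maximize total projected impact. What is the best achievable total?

920

Taking 5×literacy program: 40 k$ used, 920 in projected impact.
Every other selection either busts 44 k$ or fails to beat 920.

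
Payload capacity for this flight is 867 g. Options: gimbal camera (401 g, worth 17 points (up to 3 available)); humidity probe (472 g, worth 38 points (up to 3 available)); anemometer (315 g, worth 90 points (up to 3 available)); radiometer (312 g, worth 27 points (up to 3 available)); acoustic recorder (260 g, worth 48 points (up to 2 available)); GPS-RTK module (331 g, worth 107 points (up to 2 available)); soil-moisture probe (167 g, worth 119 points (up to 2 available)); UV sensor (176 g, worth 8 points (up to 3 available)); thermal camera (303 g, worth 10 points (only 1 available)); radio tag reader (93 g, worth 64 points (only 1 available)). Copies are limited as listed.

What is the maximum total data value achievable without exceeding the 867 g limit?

409

Taking GPS-RTK module + 2×soil-moisture probe + radio tag reader: 758 g used, 409 in data value.
Every other selection either busts 867 g or exceeds an availability limit or fails to beat 409.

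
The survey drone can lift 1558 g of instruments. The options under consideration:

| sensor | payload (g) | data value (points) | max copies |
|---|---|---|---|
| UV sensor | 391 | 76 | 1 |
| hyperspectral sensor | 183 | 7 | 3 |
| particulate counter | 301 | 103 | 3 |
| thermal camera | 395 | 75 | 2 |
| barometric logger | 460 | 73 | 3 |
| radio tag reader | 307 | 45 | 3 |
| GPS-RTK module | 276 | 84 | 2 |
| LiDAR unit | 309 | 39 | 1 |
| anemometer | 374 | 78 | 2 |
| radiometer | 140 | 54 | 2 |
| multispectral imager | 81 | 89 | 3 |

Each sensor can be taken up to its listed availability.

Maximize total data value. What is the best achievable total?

695

Density check — multispectral imager 1.10, radiometer 0.39, particulate counter 0.34 are the best per g.
Greedy by ratio would take 3×particulate counter + 2×radiometer + 3×multispectral imager: 1426 g used, total 684.
The 441 g tied up in particulate counter and radiometer is better spent on 2×GPS-RTK module — total rises to 695 (1537 g).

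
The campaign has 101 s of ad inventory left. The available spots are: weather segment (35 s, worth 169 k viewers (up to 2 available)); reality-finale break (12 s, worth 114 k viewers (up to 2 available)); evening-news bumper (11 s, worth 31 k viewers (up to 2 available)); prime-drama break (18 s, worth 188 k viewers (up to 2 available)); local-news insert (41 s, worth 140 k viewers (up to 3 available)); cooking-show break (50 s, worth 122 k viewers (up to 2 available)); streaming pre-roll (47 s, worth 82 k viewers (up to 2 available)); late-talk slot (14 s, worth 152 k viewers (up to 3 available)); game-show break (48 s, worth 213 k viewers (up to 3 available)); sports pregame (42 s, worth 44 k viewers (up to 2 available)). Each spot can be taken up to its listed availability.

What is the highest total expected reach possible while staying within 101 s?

977

The ratio ordering already packs tightly: reality-finale break + evening-news bumper + 2×prime-drama break + 3×late-talk slot, 101 s, 977.
No other feasible combination exceeds 977.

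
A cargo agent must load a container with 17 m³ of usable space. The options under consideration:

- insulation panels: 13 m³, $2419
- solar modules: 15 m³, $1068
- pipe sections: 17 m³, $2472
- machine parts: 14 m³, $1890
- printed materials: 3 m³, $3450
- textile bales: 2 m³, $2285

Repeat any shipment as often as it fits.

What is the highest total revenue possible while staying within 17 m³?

19535

Taking 5×printed materials + textile bales: 17 m³ used, 19535 in revenue.
Every other selection either busts 17 m³ or fails to beat 19535.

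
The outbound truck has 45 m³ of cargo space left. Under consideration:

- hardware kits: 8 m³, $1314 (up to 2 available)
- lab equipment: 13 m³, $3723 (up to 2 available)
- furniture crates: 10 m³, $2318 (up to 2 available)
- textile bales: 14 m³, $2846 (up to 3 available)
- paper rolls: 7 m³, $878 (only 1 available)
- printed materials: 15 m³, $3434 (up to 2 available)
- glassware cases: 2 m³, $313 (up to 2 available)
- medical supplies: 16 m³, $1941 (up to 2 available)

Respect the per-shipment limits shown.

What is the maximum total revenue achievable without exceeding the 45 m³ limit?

Greedy by ratio would take hardware kits + 2×lab equipment + furniture crates: 44 m³ used, total 11078.
Replace hardware kits and furniture crates with printed materials + 2×glassware cases: the trade gains 428 net, giving 11506 at 45 m³.

11506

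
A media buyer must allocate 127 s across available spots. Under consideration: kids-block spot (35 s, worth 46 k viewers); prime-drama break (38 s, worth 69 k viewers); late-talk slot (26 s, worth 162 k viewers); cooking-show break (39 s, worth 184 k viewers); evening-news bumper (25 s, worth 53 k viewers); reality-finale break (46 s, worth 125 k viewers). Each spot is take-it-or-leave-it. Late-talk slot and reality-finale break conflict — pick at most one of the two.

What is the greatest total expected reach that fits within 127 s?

Taking kids-block spot + late-talk slot + cooking-show break + evening-news bumper: 125 s used, 445 in expected reach.
Runner-up prime-drama break + late-talk slot + cooking-show break tops out at 415.

445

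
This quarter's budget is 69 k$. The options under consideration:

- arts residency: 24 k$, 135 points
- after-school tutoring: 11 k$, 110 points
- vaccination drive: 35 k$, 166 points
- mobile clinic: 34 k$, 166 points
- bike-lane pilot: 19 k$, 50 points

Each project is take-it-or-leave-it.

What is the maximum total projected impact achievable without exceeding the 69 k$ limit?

The ratio ordering already packs tightly: arts residency + after-school tutoring + mobile clinic, 69 k$, 411.
Next best is vaccination drive + mobile clinic at 332 (69 k$) — short by 79.

411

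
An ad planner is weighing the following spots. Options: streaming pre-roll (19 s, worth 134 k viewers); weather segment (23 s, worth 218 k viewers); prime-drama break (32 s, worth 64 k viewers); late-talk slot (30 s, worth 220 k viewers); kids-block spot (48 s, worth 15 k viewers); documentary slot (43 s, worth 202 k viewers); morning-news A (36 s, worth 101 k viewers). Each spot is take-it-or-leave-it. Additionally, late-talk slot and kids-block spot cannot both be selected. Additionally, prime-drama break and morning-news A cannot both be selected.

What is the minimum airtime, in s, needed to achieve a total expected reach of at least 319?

42

Need the lightest bundle worth ≥ 319.
Taking streaming pre-roll + weather segment gives 352 (≥ 319) for 42 s.
No combination under 42 s hits 319.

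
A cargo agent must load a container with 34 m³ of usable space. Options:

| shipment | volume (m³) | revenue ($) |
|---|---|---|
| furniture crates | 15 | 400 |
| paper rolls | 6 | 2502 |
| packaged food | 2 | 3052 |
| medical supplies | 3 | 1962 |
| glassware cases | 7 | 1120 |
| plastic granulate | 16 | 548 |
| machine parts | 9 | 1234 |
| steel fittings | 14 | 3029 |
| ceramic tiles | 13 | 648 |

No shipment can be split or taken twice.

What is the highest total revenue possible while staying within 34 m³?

11779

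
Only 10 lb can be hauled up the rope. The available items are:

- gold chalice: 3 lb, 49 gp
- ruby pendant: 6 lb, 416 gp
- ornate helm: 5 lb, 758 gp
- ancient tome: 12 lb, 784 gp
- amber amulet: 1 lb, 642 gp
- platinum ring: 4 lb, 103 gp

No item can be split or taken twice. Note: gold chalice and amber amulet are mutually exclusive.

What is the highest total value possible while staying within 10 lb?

Best packing: ornate helm + amber amulet + platinum ring — 10 lb, 1503 total.
That's the maximum — no feasible swap from here does better than 1503.

1503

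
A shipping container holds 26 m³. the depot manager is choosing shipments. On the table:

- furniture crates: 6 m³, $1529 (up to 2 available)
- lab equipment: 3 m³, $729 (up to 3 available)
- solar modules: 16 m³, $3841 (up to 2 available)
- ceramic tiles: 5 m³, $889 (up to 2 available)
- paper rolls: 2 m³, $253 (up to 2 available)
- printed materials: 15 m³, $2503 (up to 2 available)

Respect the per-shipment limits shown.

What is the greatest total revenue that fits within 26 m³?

6134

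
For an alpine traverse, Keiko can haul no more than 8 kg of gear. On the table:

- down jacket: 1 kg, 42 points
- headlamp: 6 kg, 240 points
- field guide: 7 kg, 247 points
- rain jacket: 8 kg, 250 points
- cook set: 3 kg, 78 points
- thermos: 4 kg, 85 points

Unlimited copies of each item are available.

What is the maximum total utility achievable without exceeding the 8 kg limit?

The ratio ordering already packs tightly: 8×down jacket, 8 kg, 336.
Every other selection either busts 8 kg or fails to beat 336.

336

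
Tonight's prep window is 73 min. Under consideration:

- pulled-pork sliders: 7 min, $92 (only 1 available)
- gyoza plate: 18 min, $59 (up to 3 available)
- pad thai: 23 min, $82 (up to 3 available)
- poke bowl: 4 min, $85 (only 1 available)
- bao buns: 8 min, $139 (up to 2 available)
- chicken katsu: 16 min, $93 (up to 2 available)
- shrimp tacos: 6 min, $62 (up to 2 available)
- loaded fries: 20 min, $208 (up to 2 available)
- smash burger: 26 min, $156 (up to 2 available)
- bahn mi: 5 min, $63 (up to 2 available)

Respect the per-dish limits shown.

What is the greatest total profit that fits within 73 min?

934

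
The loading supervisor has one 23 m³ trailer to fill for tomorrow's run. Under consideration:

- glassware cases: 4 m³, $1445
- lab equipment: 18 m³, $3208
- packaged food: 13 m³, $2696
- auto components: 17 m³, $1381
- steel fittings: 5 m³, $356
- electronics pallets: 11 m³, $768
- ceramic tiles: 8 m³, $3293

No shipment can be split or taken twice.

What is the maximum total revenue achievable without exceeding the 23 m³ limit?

5989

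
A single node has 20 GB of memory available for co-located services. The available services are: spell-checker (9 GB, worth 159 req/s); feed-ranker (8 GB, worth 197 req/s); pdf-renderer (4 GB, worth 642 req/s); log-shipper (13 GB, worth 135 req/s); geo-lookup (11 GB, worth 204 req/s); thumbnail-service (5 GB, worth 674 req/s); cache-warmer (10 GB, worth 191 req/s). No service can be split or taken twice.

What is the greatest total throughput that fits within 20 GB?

Greedy by ratio would take feed-ranker + pdf-renderer + thumbnail-service: 17 GB used, total 1513.
Replace feed-ranker with geo-lookup: the trade gains 7 net, giving 1520 at 20 GB.

1520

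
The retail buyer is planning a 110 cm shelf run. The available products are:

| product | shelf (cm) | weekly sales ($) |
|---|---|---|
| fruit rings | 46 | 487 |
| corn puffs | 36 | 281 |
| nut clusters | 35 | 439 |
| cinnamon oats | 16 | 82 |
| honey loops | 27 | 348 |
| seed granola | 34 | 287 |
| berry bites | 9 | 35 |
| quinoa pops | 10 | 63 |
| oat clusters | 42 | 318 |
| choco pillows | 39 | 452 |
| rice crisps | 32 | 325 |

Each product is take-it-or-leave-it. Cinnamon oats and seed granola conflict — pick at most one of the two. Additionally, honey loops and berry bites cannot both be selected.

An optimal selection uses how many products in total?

3

The maximum weekly sales within 110 cm is 1274.
For example fruit rings + nut clusters + honey loops achieves it, using 108 cm.
Every optimal selection uses 3 products.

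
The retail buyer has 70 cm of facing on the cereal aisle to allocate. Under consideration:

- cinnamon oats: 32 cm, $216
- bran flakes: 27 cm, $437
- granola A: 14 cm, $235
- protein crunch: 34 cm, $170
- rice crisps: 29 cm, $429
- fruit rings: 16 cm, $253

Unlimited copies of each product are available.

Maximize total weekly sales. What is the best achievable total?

1175

Taking 5×granola A: 70 cm used, 1175 in weekly sales.
Every other selection either busts 70 cm or fails to beat 1175.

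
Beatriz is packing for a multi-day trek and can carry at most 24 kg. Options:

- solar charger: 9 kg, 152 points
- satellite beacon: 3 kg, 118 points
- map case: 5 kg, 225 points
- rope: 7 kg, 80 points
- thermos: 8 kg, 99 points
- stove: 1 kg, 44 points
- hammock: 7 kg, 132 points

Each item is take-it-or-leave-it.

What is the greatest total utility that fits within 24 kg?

Taking the top-ratio items first gives satellite beacon + map case + thermos + stove + hammock for 618 (24 kg).
Replace thermos and stove with solar charger: the trade gains 9 net, giving 627 at 24 kg.
The closest alternative, satellite beacon + map case + thermos + stove + hammock, reaches only 618.

627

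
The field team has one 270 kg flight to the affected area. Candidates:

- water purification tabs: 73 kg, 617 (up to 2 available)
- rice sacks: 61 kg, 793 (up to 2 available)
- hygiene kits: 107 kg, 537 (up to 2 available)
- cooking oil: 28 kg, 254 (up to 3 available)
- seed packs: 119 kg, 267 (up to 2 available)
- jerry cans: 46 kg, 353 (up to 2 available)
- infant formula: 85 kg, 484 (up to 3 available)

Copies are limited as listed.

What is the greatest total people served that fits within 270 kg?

2820

Greedy by ratio would take 2×rice sacks + 3×cooking oil + jerry cans: 252 kg used, total 2701.
Dropping 3×cooking oil and jerry cans frees 130 kg; slotting in 2×water purification tabs (146 kg) lifts the total to 2820 at 268 kg.
The spare 2 kg is too small for any remaining supply, and no exchange beats 2820.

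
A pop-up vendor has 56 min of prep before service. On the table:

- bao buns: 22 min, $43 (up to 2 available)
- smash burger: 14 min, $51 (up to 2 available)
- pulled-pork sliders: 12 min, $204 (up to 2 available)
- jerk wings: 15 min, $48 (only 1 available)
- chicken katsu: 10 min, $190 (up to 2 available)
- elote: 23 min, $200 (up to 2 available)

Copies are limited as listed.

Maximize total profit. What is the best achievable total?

788

2×pulled-pork sliders + 2×chicken katsu uses 44 of the 56 min and totals 788.
The spare 12 min is too small for any remaining dish, and no exchange beats 788.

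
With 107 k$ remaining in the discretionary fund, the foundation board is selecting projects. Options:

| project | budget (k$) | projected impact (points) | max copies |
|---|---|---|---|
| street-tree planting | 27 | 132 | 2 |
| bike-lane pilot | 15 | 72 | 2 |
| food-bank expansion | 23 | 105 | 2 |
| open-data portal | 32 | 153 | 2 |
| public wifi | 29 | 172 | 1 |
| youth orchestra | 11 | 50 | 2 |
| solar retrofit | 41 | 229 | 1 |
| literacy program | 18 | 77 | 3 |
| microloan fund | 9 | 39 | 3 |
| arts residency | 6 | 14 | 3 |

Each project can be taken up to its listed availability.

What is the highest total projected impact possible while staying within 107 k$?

573

Ranking by ratio (projected impact/k$): public wifi 5.93, solar retrofit 5.59, street-tree planting 4.89.
A density-first pass picks street-tree planting + public wifi + solar retrofit + microloan fund — 572 at 106 k$.
Replace street-tree planting and microloan fund with bike-lane pilot + 2×youth orchestra: the trade gains 1 net, giving 573 at 107 k$.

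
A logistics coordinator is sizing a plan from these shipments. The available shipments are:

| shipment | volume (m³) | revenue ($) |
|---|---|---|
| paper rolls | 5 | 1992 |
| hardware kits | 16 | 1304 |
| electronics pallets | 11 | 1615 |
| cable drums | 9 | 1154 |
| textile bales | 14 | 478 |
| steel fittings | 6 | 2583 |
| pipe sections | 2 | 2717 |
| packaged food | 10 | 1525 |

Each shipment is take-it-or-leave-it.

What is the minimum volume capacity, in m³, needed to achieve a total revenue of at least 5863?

13

Need the lightest bundle worth ≥ 5863.
paper rolls + steel fittings + pipe sections reaches 7292 using 13 m³.
Below 13 m³ the best achievable stays under 5863.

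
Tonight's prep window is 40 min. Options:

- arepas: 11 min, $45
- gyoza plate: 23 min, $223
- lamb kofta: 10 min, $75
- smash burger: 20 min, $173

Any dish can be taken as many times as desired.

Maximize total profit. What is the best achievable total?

346

Taking the top-ratio dishes first gives gyoza plate + lamb kofta for 298 (33 min).
Dropping gyoza plate and lamb kofta frees 33 min; slotting in 2×smash burger (40 min) lifts the total to 346 at 40 min.
That's the maximum — no swap from here does better than 346.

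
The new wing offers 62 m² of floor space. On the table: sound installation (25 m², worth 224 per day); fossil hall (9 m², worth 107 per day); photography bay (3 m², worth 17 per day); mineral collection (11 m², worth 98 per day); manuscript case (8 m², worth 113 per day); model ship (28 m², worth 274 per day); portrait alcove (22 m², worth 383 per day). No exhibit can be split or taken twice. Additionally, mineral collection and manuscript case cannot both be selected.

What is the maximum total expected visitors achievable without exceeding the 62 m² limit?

Density check — portrait alcove 17.41, manuscript case 14.12, fossil hall 11.89, model ship 9.79 are the best per m².
Best packing: photography bay + manuscript case + model ship + portrait alcove — 61 m², 787 total.
Next best is fossil hall + photography bay + model ship + portrait alcove at 781 (62 m²) — short by 6.

787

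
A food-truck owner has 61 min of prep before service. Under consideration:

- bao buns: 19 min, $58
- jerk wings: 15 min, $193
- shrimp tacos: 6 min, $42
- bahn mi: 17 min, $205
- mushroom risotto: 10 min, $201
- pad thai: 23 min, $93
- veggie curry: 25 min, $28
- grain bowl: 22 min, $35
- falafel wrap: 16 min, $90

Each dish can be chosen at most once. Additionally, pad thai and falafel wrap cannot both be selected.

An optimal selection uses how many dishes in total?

4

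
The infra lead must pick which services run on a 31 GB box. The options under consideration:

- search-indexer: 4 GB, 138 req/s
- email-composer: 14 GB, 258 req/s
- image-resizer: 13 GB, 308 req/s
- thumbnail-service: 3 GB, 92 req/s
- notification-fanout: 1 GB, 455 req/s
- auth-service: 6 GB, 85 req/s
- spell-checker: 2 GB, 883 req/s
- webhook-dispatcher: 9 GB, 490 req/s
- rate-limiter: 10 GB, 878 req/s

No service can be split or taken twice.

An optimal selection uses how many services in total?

6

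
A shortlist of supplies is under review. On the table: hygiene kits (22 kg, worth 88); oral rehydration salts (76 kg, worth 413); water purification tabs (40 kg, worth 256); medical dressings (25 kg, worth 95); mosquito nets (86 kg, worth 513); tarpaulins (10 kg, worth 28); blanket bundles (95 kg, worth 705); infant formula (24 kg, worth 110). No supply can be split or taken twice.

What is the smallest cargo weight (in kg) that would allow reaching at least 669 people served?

95

Minimise kg subject to total people served ≥ 669.
blanket bundles reaches 705 using 95 kg.
No combination under 95 kg hits 669.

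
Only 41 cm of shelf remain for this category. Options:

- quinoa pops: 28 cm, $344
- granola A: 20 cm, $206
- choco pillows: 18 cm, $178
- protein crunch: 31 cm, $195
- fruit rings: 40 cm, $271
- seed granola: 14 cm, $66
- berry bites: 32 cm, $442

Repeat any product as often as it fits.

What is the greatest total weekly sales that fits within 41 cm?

442

By weekly sales per cm: berry bites 13.81, quinoa pops 12.29, granola A 10.30, choco pillows 9.89 lead.
Best packing: berry bites — 32 cm, 442 total.
Nothing else within 41 cm beats 442.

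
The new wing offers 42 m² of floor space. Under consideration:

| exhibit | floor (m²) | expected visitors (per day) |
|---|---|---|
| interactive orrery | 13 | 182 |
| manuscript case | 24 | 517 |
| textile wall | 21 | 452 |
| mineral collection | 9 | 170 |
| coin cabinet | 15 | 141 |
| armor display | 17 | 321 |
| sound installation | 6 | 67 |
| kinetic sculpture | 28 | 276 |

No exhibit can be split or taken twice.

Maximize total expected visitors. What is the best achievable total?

Greedy by ratio would take manuscript case + mineral collection + sound installation: 39 m² used, total 754.
The 15 m² tied up in mineral collection and sound installation is better spent on armor display — total rises to 838 (41 m²).
Nothing else within 42 m² beats 838.

838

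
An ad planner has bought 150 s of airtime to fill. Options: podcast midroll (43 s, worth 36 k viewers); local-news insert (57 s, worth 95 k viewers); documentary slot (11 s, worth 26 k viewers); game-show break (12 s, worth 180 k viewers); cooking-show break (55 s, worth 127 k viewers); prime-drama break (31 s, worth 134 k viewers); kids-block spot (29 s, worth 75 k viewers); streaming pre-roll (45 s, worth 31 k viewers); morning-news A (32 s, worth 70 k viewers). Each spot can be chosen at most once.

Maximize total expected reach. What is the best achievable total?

Density check — game-show break 15.00, prime-drama break 4.32, kids-block spot 2.59 are the best per s.
Taking documentary slot + game-show break + cooking-show break + prime-drama break + kids-block spot: 138 s used, 542 in expected reach.
Nothing else within 150 s beats 542.

542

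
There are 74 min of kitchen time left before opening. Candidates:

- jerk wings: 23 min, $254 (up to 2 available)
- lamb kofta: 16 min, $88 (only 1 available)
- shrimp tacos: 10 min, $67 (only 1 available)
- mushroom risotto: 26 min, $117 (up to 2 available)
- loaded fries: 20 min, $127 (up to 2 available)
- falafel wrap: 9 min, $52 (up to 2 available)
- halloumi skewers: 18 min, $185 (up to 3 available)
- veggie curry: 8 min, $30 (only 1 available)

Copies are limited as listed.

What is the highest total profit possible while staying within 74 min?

Ranking by ratio (profit/min): jerk wings 11.04, halloumi skewers 10.28, shrimp tacos 6.70.
2×jerk wings + shrimp tacos + halloumi skewers uses 74 of the 74 min and totals 760.
That's the maximum — no swap from here does better than 760.

760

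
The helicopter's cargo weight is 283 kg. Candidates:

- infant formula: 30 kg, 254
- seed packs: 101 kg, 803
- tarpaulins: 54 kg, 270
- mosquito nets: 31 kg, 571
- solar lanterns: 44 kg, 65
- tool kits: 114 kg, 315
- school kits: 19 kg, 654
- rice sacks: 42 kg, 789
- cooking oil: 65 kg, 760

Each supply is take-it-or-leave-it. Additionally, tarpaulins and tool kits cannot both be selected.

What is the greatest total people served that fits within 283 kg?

3577

The ratio heuristic lands on infant formula + tarpaulins + mosquito nets + school kits + rice sacks + cooking oil (3298) but leaves 42 kg idle.
The 84 kg tied up in infant formula and tarpaulins is better spent on seed packs — total rises to 3577 (258 kg).
Every other selection either busts 283 kg or breaks a pairing rule or fails to beat 3577.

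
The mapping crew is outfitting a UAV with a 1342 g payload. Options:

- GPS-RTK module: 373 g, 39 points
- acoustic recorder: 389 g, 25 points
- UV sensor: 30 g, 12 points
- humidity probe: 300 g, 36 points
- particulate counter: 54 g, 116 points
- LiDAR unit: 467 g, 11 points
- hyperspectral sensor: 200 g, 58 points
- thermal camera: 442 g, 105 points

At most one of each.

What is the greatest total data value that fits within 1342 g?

330

Ranking by ratio (data value/g): particulate counter 2.15, UV sensor 0.40, hyperspectral sensor 0.29, thermal camera 0.24.
Filling by ratio: UV sensor + humidity probe + particulate counter + hyperspectral sensor + thermal camera for 327, with 316 g left unused.
The 300 g tied up in humidity probe is better spent on GPS-RTK module — total rises to 330 (1099 g).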